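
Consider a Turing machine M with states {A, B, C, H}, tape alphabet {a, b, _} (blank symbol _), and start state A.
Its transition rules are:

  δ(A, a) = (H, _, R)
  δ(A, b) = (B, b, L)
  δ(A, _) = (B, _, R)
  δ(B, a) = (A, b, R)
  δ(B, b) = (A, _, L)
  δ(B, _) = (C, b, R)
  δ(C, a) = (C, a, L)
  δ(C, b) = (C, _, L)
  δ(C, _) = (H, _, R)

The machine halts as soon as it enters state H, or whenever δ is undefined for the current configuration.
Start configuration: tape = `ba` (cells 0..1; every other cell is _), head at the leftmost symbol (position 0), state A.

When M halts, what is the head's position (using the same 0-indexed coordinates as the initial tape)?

state=A head=0 tape=__[b]a   (A,b)→(B,b,L)
state=B head=-1 tape=_[_]ba   (B,_)→(C,b,R)
state=C head=0 tape=_b[b]a   (C,b)→(C,_,L)
state=C head=-1 tape=_[b]_a   (C,b)→(C,_,L)
state=C head=-2 tape=[_]__a   (C,_)→(H,_,R)
state=H head=-1 tape=_[_]_a
At halt the head is at cell -1.

-1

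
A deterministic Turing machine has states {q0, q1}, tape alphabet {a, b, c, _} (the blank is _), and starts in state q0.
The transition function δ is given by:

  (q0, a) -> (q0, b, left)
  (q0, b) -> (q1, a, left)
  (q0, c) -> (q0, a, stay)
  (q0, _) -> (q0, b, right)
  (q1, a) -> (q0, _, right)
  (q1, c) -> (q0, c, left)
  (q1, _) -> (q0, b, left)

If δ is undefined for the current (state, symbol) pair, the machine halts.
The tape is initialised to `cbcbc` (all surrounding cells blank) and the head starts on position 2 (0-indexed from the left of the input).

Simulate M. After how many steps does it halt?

state=q0 head=2 tape=___cb[c]bc   (q0,c)→(q0,a,stay)
state=q0 head=2 tape=___cb[a]bc   (q0,a)→(q0,b,left)
state=q0 head=1 tape=___c[b]bbc   (q0,b)→(q1,a,left)
state=q1 head=0 tape=___[c]abbc   (q1,c)→(q0,c,left)
state=q0 head=-1 tape=__[_]cabbc   (q0,_)→(q0,b,right)
state=q0 head=0 tape=__b[c]abbc   (q0,c)→(q0,a,stay)
state=q0 head=0 tape=__b[a]abbc   (q0,a)→(q0,b,left)
state=q0 head=-1 tape=__[b]babbc   (q0,b)→(q1,a,left)
state=q1 head=-2 tape=_[_]ababbc   (q1,_)→(q0,b,left)
state=q0 head=-3 tape=[_]bababbc   (q0,_)→(q0,b,right)
state=q0 head=-2 tape=b[b]ababbc   (q0,b)→(q1,a,left)
state=q1 head=-3 tape=[b]aababbc
M halts after 11 transitions.

11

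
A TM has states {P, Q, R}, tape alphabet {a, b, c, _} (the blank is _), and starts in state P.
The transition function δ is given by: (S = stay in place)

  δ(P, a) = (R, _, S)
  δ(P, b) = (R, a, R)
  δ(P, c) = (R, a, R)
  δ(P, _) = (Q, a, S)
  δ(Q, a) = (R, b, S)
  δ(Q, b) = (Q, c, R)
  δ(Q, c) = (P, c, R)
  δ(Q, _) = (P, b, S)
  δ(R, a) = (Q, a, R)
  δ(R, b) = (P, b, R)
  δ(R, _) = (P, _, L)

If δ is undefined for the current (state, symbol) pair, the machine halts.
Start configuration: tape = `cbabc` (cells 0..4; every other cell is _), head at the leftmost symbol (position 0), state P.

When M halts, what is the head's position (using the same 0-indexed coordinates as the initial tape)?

4

state=P head=0 tape=_[c]babc   (P,c)→(R,a,R)
state=R head=1 tape=_a[b]abc   (R,b)→(P,b,R)
state=P head=2 tape=_ab[a]bc   (P,a)→(R,_,S)
state=R head=2 tape=_ab[_]bc   (R,_)→(P,_,L)
state=P head=1 tape=_a[b]_bc   (P,b)→(R,a,R)
state=R head=2 tape=_aa[_]bc   (R,_)→(P,_,L)
state=P head=1 tape=_a[a]_bc   (P,a)→(R,_,S)
state=R head=1 tape=_a[_]_bc   (R,_)→(P,_,L)
state=P head=0 tape=_[a]__bc   (P,a)→(R,_,S)
state=R head=0 tape=_[_]__bc   (R,_)→(P,_,L)
state=P head=-1 tape=[_]___bc   (P,_)→(Q,a,S)
state=Q head=-1 tape=[a]___bc   (Q,a)→(R,b,S)
state=R head=-1 tape=[b]___bc   (R,b)→(P,b,R)
state=P head=0 tape=b[_]__bc   (P,_)→(Q,a,S)
state=Q head=0 tape=b[a]__bc   (Q,a)→(R,b,S)
state=R head=0 tape=b[b]__bc   (R,b)→(P,b,R)
state=P head=1 tape=bb[_]_bc   (P,_)→(Q,a,S)
state=Q head=1 tape=bb[a]_bc   (Q,a)→(R,b,S)
state=R head=1 tape=bb[b]_bc   (R,b)→(P,b,R)
state=P head=2 tape=bbb[_]bc   (P,_)→(Q,a,S)
state=Q head=2 tape=bbb[a]bc   (Q,a)→(R,b,S)
state=R head=2 tape=bbb[b]bc   (R,b)→(P,b,R)
state=P head=3 tape=bbbb[b]c   (P,b)→(R,a,R)
state=R head=4 tape=bbbba[c]
At halt the head is at cell 4.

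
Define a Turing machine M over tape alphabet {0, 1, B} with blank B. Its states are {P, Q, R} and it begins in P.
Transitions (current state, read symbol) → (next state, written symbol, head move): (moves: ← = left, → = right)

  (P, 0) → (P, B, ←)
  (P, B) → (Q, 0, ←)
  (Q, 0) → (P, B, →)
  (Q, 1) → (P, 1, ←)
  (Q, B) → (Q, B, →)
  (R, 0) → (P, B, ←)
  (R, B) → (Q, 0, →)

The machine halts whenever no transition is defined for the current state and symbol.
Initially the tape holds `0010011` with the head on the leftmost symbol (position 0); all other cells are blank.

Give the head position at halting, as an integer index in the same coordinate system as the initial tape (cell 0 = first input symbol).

state=P head=0 tape=BB[0]010011   (P,0)→(P,B,←)
state=P head=-1 tape=B[B]B010011   (P,B)→(Q,0,←)
state=Q head=-2 tape=[B]0B010011   (Q,B)→(Q,B,→)
state=Q head=-1 tape=B[0]B010011   (Q,0)→(P,B,→)
state=P head=0 tape=BB[B]010011   (P,B)→(Q,0,←)
state=Q head=-1 tape=B[B]0010011   (Q,B)→(Q,B,→)
state=Q head=0 tape=BB[0]010011   (Q,0)→(P,B,→)
state=P head=1 tape=BBB[0]10011   (P,0)→(P,B,←)
state=P head=0 tape=BB[B]B10011   (P,B)→(Q,0,←)
state=Q head=-1 tape=B[B]0B10011   (Q,B)→(Q,B,→)
state=Q head=0 tape=BB[0]B10011   (Q,0)→(P,B,→)
state=P head=1 tape=BBB[B]10011   (P,B)→(Q,0,←)
state=Q head=0 tape=BB[B]010011   (Q,B)→(Q,B,→)
state=Q head=1 tape=BBB[0]10011   (Q,0)→(P,B,→)
state=P head=2 tape=BBBB[1]0011
At halt the head is at cell 2.

2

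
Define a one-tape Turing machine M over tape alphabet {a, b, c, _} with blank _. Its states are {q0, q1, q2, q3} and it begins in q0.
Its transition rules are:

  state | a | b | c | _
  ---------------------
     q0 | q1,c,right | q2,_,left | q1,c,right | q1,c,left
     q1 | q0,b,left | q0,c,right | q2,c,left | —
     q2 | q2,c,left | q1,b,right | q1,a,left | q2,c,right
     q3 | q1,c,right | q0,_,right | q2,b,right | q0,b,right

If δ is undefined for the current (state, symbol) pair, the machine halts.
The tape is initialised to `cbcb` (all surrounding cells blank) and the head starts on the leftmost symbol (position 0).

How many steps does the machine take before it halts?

9

q0 | _[c]bcb_   read c → write c, move right, go to q1
q1 | _c[b]cb_   read b → write c, move right, go to q0
q0 | _cc[c]b_   read c → write c, move right, go to q1
q1 | _ccc[b]_   read b → write c, move right, go to q0
q0 | _cccc[_]   read _ → write c, move left, go to q1
q1 | _ccc[c]c   read c → write c, move left, go to q2
q2 | _cc[c]cc   read c → write a, move left, go to q1
q1 | _c[c]acc   read c → write c, move left, go to q2
q2 | _[c]cacc   read c → write a, move left, go to q1
q1 | [_]acacc
M halts after 9 transitions.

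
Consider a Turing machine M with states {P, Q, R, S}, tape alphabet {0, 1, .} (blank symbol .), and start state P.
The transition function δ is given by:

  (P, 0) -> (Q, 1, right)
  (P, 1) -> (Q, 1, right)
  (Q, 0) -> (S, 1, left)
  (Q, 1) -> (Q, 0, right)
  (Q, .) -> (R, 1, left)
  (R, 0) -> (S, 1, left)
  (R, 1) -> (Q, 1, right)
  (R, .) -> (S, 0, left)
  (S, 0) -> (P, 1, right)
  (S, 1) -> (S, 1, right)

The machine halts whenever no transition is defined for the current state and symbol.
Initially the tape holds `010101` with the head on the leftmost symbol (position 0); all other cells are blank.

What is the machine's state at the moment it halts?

P | [0]10101..   read 0 → write 1, move right, go to Q
Q | 1[1]0101..   read 1 → write 0, move right, go to Q
Q | 10[0]101..   read 0 → write 1, move left, go to S
S | 1[0]1101..   read 0 → write 1, move right, go to P
P | 11[1]101..   read 1 → write 1, move right, go to Q
Q | 111[1]01..   read 1 → write 0, move right, go to Q
Q | 1110[0]1..   read 0 → write 1, move left, go to S
S | 111[0]11..   read 0 → write 1, move right, go to P
P | 1111[1]1..   read 1 → write 1, move right, go to Q
Q | 11111[1]..   read 1 → write 0, move right, go to Q
Q | 111110[.].   read . → write 1, move left, go to R
R | 11111[0]1.   read 0 → write 1, move left, go to S
S | 1111[1]11.   read 1 → write 1, move right, go to S
S | 11111[1]1.   read 1 → write 1, move right, go to S
S | 111111[1].   read 1 → write 1, move right, go to S
S | 1111111[.]
No transition is defined for (S, .); M halts in state S.

S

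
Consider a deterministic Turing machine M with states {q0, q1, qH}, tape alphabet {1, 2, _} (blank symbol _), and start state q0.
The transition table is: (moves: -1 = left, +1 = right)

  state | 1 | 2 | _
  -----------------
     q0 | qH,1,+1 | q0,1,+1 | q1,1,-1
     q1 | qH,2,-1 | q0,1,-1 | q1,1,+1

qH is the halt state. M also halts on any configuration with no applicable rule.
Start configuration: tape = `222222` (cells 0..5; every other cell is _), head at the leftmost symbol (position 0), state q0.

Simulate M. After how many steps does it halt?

q0 | [2]22222_   read 2 → write 1, move +1, go to q0
q0 | 1[2]2222_   read 2 → write 1, move +1, go to q0
q0 | 11[2]222_   read 2 → write 1, move +1, go to q0
q0 | 111[2]22_   read 2 → write 1, move +1, go to q0
q0 | 1111[2]2_   read 2 → write 1, move +1, go to q0
q0 | 11111[2]_   read 2 → write 1, move +1, go to q0
q0 | 111111[_]   read _ → write 1, move -1, go to q1
q1 | 11111[1]1   read 1 → write 2, move -1, go to qH
qH | 1111[1]21
M halts after 8 transitions.

8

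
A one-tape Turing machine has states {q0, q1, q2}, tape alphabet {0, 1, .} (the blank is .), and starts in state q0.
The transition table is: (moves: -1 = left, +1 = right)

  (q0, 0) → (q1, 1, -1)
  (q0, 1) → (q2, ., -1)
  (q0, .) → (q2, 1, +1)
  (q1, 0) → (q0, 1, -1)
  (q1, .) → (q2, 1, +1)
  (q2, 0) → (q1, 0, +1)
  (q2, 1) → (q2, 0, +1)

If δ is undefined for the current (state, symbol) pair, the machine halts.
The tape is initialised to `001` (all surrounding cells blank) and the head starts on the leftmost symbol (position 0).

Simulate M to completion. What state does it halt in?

state=q0 head=0 tape=.[0]01   (q0,0)→(q1,1,-1)
state=q1 head=-1 tape=[.]101   (q1,.)→(q2,1,+1)
state=q2 head=0 tape=1[1]01   (q2,1)→(q2,0,+1)
state=q2 head=1 tape=10[0]1   (q2,0)→(q1,0,+1)
state=q1 head=2 tape=100[1]
No transition is defined for (q1, 1); M halts in state q1.

q1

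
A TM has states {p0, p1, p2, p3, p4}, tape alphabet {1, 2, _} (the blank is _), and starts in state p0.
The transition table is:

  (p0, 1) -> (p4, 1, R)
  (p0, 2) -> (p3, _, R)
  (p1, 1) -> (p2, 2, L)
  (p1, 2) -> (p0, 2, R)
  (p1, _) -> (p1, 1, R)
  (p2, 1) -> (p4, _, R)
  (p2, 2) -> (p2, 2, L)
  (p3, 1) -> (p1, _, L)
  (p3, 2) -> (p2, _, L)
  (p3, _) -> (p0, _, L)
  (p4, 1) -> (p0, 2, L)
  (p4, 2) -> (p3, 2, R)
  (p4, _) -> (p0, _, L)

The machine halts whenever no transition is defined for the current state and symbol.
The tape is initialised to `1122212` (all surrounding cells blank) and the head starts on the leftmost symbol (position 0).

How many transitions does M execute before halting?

11

state=p0 head=0 tape=[1]122212   (p0,1)→(p4,1,R)
state=p4 head=1 tape=1[1]22212   (p4,1)→(p0,2,L)
state=p0 head=0 tape=[1]222212   (p0,1)→(p4,1,R)
state=p4 head=1 tape=1[2]22212   (p4,2)→(p3,2,R)
state=p3 head=2 tape=12[2]2212   (p3,2)→(p2,_,L)
state=p2 head=1 tape=1[2]_2212   (p2,2)→(p2,2,L)
state=p2 head=0 tape=[1]2_2212   (p2,1)→(p4,_,R)
state=p4 head=1 tape=_[2]_2212   (p4,2)→(p3,2,R)
state=p3 head=2 tape=_2[_]2212   (p3,_)→(p0,_,L)
state=p0 head=1 tape=_[2]_2212   (p0,2)→(p3,_,R)
state=p3 head=2 tape=__[_]2212   (p3,_)→(p0,_,L)
state=p0 head=1 tape=_[_]_2212
M halts after 11 transitions.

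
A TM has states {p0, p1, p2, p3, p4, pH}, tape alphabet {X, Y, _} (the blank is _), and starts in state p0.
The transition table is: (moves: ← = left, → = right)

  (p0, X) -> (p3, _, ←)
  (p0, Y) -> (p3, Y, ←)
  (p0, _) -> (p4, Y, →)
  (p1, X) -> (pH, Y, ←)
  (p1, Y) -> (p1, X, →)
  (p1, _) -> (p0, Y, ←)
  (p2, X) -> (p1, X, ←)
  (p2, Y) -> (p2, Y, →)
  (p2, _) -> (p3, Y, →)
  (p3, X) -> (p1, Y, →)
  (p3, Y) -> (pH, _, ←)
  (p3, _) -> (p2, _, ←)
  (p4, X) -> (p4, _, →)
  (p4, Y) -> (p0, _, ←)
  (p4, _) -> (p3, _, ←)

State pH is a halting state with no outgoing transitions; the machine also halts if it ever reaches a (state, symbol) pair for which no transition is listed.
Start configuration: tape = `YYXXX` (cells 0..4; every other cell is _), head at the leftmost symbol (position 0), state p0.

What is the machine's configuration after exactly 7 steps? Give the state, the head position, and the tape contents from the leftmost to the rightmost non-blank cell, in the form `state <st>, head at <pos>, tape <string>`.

state pH, head at -1, tape YY_YXXX

p0 | __[Y]YXXX   read Y → write Y, move ←, go to p3
p3 | _[_]YYXXX   read _ → write _, move ←, go to p2
p2 | [_]_YYXXX   read _ → write Y, move →, go to p3
p3 | Y[_]YYXXX   read _ → write _, move ←, go to p2
p2 | [Y]_YYXXX   read Y → write Y, move →, go to p2
p2 | Y[_]YYXXX   read _ → write Y, move →, go to p3
p3 | YY[Y]YXXX   read Y → write _, move ←, go to pH
pH | Y[Y]_YXXX
After 7 steps: state pH, head at -1, tape YY_YXXX.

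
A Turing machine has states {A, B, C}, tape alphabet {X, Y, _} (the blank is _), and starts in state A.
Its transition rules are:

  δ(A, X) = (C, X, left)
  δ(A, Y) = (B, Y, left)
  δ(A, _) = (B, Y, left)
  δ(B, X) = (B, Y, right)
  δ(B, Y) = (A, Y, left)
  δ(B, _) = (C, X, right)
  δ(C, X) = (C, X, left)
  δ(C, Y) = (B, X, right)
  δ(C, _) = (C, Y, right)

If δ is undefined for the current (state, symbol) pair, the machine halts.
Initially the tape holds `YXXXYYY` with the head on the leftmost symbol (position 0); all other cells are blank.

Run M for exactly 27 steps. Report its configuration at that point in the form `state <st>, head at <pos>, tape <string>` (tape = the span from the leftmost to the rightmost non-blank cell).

A | ___[Y]XXXYYY   read Y → write Y, move left, go to B
B | __[_]YXXXYYY   read _ → write X, move right, go to C
C | __X[Y]XXXYYY   read Y → write X, move right, go to B
B | __XX[X]XXYYY   read X → write Y, move right, go to B
B | __XXY[X]XYYY   read X → write Y, move right, go to B
B | __XXYY[X]YYY   read X → write Y, move right, go to B
B | __XXYYY[Y]YY   read Y → write Y, move left, go to A
A | __XXYY[Y]YYY   read Y → write Y, move left, go to B
B | __XXY[Y]YYYY   read Y → write Y, move left, go to A
A | __XX[Y]YYYYY   read Y → write Y, move left, go to B
B | __X[X]YYYYYY   read X → write Y, move right, go to B
B | __XY[Y]YYYYY   read Y → write Y, move left, go to A
A | __X[Y]YYYYYY   read Y → write Y, move left, go to B
B | __[X]YYYYYYY   read X → write Y, move right, go to B
B | __Y[Y]YYYYYY   read Y → write Y, move left, go to A
A | __[Y]YYYYYYY   read Y → write Y, move left, go to B
B | _[_]YYYYYYYY   read _ → write X, move right, go to C
C | _X[Y]YYYYYYY   read Y → write X, move right, go to B
B | _XX[Y]YYYYYY   read Y → write Y, move left, go to A
A | _X[X]YYYYYYY   read X → write X, move left, go to C
C | _[X]XYYYYYYY   read X → write X, move left, go to C
C | [_]XXYYYYYYY   read _ → write Y, move right, go to C
C | Y[X]XYYYYYYY   read X → write X, move left, go to C
C | [Y]XXYYYYYYY   read Y → write X, move right, go to B
B | X[X]XYYYYYYY   read X → write Y, move right, go to B
B | XY[X]YYYYYYY   read X → write Y, move right, go to B
B | XYY[Y]YYYYYY   read Y → write Y, move left, go to A
A | XY[Y]YYYYYYY
After 27 steps: state A, head at -1, tape XYYYYYYYYY.

state A, head at -1, tape XYYYYYYYYY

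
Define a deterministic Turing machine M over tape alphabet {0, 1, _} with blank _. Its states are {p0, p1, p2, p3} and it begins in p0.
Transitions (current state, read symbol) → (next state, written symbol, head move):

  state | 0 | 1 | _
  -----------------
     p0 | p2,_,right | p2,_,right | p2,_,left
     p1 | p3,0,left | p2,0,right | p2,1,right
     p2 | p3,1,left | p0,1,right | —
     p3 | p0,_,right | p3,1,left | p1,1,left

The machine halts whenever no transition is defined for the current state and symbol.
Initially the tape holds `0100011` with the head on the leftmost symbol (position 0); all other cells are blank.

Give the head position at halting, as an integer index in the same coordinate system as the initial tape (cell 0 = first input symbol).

7

p0 | [0]100011_   read 0 → write _, move right, go to p2
p2 | _[1]00011_   read 1 → write 1, move right, go to p0
p0 | _1[0]0011_   read 0 → write _, move right, go to p2
p2 | _1_[0]011_   read 0 → write 1, move left, go to p3
p3 | _1[_]1011_   read _ → write 1, move left, go to p1
p1 | _[1]11011_   read 1 → write 0, move right, go to p2
p2 | _0[1]1011_   read 1 → write 1, move right, go to p0
p0 | _01[1]011_   read 1 → write _, move right, go to p2
p2 | _01_[0]11_   read 0 → write 1, move left, go to p3
p3 | _01[_]111_   read _ → write 1, move left, go to p1
p1 | _0[1]1111_   read 1 → write 0, move right, go to p2
p2 | _00[1]111_   read 1 → write 1, move right, go to p0
p0 | _001[1]11_   read 1 → write _, move right, go to p2
p2 | _001_[1]1_   read 1 → write 1, move right, go to p0
p0 | _001_1[1]_   read 1 → write _, move right, go to p2
p2 | _001_1_[_]
At halt the head is at cell 7.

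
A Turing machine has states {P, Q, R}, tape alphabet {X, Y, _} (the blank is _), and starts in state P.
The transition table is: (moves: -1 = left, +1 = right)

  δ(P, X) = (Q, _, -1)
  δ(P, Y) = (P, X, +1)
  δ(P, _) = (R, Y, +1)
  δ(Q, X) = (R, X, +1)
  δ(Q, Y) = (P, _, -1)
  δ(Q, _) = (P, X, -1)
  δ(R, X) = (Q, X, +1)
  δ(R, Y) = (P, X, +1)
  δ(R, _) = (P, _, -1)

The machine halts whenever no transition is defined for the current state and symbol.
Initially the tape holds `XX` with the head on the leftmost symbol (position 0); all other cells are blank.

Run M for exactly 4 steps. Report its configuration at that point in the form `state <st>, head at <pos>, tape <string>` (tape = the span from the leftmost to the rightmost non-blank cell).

state Q, head at 0, tape YX_X

P | __[X]X   read X → write _, move -1, go to Q
Q | _[_]_X   read _ → write X, move -1, go to P
P | [_]X_X   read _ → write Y, move +1, go to R
R | Y[X]_X   read X → write X, move +1, go to Q
Q | YX[_]X
After 4 steps: state Q, head at 0, tape YX_X.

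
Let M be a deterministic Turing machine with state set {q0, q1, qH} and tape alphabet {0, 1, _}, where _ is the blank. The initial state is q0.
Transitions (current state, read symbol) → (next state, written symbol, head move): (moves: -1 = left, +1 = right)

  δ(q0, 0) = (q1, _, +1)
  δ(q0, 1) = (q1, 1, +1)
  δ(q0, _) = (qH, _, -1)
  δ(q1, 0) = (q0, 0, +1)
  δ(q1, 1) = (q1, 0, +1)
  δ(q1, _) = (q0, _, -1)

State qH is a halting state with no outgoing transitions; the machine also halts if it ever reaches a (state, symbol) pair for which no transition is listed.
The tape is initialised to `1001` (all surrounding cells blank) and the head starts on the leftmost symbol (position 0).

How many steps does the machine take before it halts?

8

q0 | [1]001_   read 1 → write 1, move +1, go to q1
q1 | 1[0]01_   read 0 → write 0, move +1, go to q0
q0 | 10[0]1_   read 0 → write _, move +1, go to q1
q1 | 10_[1]_   read 1 → write 0, move +1, go to q1
q1 | 10_0[_]   read _ → write _, move -1, go to q0
q0 | 10_[0]_   read 0 → write _, move +1, go to q1
q1 | 10__[_]   read _ → write _, move -1, go to q0
q0 | 10_[_]_   read _ → write _, move -1, go to qH
qH | 10[_]__
M halts after 8 transitions.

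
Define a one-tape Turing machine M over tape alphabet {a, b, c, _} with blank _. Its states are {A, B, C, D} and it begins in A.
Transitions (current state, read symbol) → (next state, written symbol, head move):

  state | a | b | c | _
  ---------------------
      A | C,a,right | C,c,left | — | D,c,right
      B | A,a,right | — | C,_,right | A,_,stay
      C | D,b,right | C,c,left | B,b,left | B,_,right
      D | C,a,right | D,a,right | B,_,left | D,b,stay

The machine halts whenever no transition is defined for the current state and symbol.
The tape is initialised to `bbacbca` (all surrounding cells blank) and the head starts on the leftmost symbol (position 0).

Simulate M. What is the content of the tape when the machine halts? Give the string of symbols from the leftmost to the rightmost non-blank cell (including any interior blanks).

b_bca

A | _[b]bacbca   read b → write c, move left, go to C
C | [_]cbacbca   read _ → write _, move right, go to B
B | _[c]bacbca   read c → write _, move right, go to C
C | __[b]acbca   read b → write c, move left, go to C
C | _[_]cacbca   read _ → write _, move right, go to B
B | __[c]acbca   read c → write _, move right, go to C
C | ___[a]cbca   read a → write b, move right, go to D
D | ___b[c]bca   read c → write _, move left, go to B
B | ___[b]_bca
The non-blank tape span at halt is b_bca.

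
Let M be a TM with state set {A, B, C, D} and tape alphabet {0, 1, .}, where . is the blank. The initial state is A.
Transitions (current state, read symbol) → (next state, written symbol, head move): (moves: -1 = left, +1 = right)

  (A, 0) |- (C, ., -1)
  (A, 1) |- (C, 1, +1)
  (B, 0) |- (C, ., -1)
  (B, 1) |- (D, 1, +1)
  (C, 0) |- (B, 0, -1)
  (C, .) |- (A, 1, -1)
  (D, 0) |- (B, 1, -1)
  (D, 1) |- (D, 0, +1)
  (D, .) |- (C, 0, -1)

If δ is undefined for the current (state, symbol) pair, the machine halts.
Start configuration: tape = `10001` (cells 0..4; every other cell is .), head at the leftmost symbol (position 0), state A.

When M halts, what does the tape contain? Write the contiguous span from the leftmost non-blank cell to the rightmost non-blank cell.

1.101

A | [1]0001   read 1 → write 1, move +1, go to C
C | 1[0]001   read 0 → write 0, move -1, go to B
B | [1]0001   read 1 → write 1, move +1, go to D
D | 1[0]001   read 0 → write 1, move -1, go to B
B | [1]1001   read 1 → write 1, move +1, go to D
D | 1[1]001   read 1 → write 0, move +1, go to D
D | 10[0]01   read 0 → write 1, move -1, go to B
B | 1[0]101   read 0 → write ., move -1, go to C
C | [1].101
The non-blank tape span at halt is 1.101.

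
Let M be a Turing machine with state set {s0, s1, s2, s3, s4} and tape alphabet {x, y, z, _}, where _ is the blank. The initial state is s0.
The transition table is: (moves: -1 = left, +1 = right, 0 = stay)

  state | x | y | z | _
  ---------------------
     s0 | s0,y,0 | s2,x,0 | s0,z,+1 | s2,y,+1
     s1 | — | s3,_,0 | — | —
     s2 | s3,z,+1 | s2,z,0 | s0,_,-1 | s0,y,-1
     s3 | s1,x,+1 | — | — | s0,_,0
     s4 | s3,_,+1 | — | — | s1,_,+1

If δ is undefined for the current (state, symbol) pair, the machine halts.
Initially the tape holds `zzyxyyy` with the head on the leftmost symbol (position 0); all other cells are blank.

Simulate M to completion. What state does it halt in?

s3

state=s0 head=0 tape=[z]zyxyyy_   (s0,z)→(s0,z,+1)
state=s0 head=1 tape=z[z]yxyyy_   (s0,z)→(s0,z,+1)
state=s0 head=2 tape=zz[y]xyyy_   (s0,y)→(s2,x,0)
state=s2 head=2 tape=zz[x]xyyy_   (s2,x)→(s3,z,+1)
state=s3 head=3 tape=zzz[x]yyy_   (s3,x)→(s1,x,+1)
state=s1 head=4 tape=zzzx[y]yy_   (s1,y)→(s3,_,0)
state=s3 head=4 tape=zzzx[_]yy_   (s3,_)→(s0,_,0)
state=s0 head=4 tape=zzzx[_]yy_   (s0,_)→(s2,y,+1)
state=s2 head=5 tape=zzzxy[y]y_   (s2,y)→(s2,z,0)
state=s2 head=5 tape=zzzxy[z]y_   (s2,z)→(s0,_,-1)
state=s0 head=4 tape=zzzx[y]_y_   (s0,y)→(s2,x,0)
state=s2 head=4 tape=zzzx[x]_y_   (s2,x)→(s3,z,+1)
state=s3 head=5 tape=zzzxz[_]y_   (s3,_)→(s0,_,0)
state=s0 head=5 tape=zzzxz[_]y_   (s0,_)→(s2,y,+1)
state=s2 head=6 tape=zzzxzy[y]_   (s2,y)→(s2,z,0)
state=s2 head=6 tape=zzzxzy[z]_   (s2,z)→(s0,_,-1)
state=s0 head=5 tape=zzzxz[y]__   (s0,y)→(s2,x,0)
state=s2 head=5 tape=zzzxz[x]__   (s2,x)→(s3,z,+1)
state=s3 head=6 tape=zzzxzz[_]_   (s3,_)→(s0,_,0)
state=s0 head=6 tape=zzzxzz[_]_   (s0,_)→(s2,y,+1)
state=s2 head=7 tape=zzzxzzy[_]   (s2,_)→(s0,y,-1)
state=s0 head=6 tape=zzzxzz[y]y   (s0,y)→(s2,x,0)
state=s2 head=6 tape=zzzxzz[x]y   (s2,x)→(s3,z,+1)
state=s3 head=7 tape=zzzxzzz[y]
No transition is defined for (s3, y); M halts in state s3.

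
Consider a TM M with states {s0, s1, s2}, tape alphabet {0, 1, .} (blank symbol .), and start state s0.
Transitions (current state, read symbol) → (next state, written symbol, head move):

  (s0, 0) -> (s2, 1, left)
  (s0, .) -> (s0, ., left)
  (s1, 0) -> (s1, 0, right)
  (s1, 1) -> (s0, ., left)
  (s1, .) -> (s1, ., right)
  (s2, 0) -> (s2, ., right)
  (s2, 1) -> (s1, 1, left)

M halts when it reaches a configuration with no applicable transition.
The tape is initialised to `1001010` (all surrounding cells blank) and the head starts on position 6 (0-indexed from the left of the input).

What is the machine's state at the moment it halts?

state=s0 head=6 tape=100101[0]   (s0,0)→(s2,1,left)
state=s2 head=5 tape=10010[1]1   (s2,1)→(s1,1,left)
state=s1 head=4 tape=1001[0]11   (s1,0)→(s1,0,right)
state=s1 head=5 tape=10010[1]1   (s1,1)→(s0,.,left)
state=s0 head=4 tape=1001[0].1   (s0,0)→(s2,1,left)
state=s2 head=3 tape=100[1]1.1   (s2,1)→(s1,1,left)
state=s1 head=2 tape=10[0]11.1   (s1,0)→(s1,0,right)
state=s1 head=3 tape=100[1]1.1   (s1,1)→(s0,.,left)
state=s0 head=2 tape=10[0].1.1   (s0,0)→(s2,1,left)
state=s2 head=1 tape=1[0]1.1.1   (s2,0)→(s2,.,right)
state=s2 head=2 tape=1.[1].1.1   (s2,1)→(s1,1,left)
state=s1 head=1 tape=1[.]1.1.1   (s1,.)→(s1,.,right)
state=s1 head=2 tape=1.[1].1.1   (s1,1)→(s0,.,left)
state=s0 head=1 tape=1[.]..1.1   (s0,.)→(s0,.,left)
state=s0 head=0 tape=[1]...1.1
No transition is defined for (s0, 1); M halts in state s0.

s0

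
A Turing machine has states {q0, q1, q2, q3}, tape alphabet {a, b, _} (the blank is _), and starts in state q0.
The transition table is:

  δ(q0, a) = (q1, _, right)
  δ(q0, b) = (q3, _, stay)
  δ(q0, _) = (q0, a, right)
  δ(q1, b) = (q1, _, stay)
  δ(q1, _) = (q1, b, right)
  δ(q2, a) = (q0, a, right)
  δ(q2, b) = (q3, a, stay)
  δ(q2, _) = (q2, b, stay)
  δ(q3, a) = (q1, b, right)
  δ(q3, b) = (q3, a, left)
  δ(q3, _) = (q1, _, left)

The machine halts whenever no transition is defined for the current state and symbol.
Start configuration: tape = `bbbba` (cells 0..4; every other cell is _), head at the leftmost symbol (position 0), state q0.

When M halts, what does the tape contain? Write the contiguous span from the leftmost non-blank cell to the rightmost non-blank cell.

state=q0 head=0 tape=_[b]bbba   (q0,b)→(q3,_,stay)
state=q3 head=0 tape=_[_]bbba   (q3,_)→(q1,_,left)
state=q1 head=-1 tape=[_]_bbba   (q1,_)→(q1,b,right)
state=q1 head=0 tape=b[_]bbba   (q1,_)→(q1,b,right)
state=q1 head=1 tape=bb[b]bba   (q1,b)→(q1,_,stay)
state=q1 head=1 tape=bb[_]bba   (q1,_)→(q1,b,right)
state=q1 head=2 tape=bbb[b]ba   (q1,b)→(q1,_,stay)
state=q1 head=2 tape=bbb[_]ba   (q1,_)→(q1,b,right)
state=q1 head=3 tape=bbbb[b]a   (q1,b)→(q1,_,stay)
state=q1 head=3 tape=bbbb[_]a   (q1,_)→(q1,b,right)
state=q1 head=4 tape=bbbbb[a]
The non-blank tape span at halt is bbbbba.

bbbbba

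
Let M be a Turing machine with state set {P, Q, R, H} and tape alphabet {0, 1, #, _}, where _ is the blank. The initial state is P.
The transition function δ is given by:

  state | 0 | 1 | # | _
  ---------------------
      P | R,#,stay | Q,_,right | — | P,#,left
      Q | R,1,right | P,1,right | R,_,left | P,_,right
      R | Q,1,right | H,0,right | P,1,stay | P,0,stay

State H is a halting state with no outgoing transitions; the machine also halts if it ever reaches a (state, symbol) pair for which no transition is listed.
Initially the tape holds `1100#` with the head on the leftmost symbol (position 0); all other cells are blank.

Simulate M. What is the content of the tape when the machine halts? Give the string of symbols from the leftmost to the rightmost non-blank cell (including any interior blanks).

1___##

P | [1]100#__   read 1 → write _, move right, go to Q
Q | _[1]00#__   read 1 → write 1, move right, go to P
P | _1[0]0#__   read 0 → write #, move stay, go to R
R | _1[#]0#__   read # → write 1, move stay, go to P
P | _1[1]0#__   read 1 → write _, move right, go to Q
Q | _1_[0]#__   read 0 → write 1, move right, go to R
R | _1_1[#]__   read # → write 1, move stay, go to P
P | _1_1[1]__   read 1 → write _, move right, go to Q
Q | _1_1_[_]_   read _ → write _, move right, go to P
P | _1_1__[_]   read _ → write #, move left, go to P
P | _1_1_[_]#   read _ → write #, move left, go to P
P | _1_1[_]##   read _ → write #, move left, go to P
P | _1_[1]###   read 1 → write _, move right, go to Q
Q | _1__[#]##   read # → write _, move left, go to R
R | _1_[_]_##   read _ → write 0, move stay, go to P
P | _1_[0]_##   read 0 → write #, move stay, go to R
R | _1_[#]_##   read # → write 1, move stay, go to P
P | _1_[1]_##   read 1 → write _, move right, go to Q
Q | _1__[_]##   read _ → write _, move right, go to P
P | _1___[#]#
The non-blank tape span at halt is 1___##.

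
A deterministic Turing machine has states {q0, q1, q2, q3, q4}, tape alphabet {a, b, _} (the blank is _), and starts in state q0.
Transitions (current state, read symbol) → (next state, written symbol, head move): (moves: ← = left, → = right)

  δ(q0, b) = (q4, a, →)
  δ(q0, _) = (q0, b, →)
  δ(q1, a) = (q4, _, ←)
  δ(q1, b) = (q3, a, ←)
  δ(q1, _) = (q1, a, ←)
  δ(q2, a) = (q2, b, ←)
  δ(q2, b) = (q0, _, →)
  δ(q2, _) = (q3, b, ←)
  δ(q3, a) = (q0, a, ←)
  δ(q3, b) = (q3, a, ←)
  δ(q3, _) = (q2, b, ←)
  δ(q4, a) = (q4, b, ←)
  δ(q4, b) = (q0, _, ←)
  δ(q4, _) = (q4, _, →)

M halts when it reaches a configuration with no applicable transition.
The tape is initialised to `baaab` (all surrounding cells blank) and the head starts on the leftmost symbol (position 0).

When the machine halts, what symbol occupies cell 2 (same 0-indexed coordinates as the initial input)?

q0 | _[b]aaab   read b → write a, move →, go to q4
q4 | _a[a]aab   read a → write b, move ←, go to q4
q4 | _[a]baab   read a → write b, move ←, go to q4
q4 | [_]bbaab   read _ → write _, move →, go to q4
q4 | _[b]baab   read b → write _, move ←, go to q0
q0 | [_]_baab   read _ → write b, move →, go to q0
q0 | b[_]baab   read _ → write b, move →, go to q0
q0 | bb[b]aab   read b → write a, move →, go to q4
q4 | bba[a]ab   read a → write b, move ←, go to q4
q4 | bb[a]bab   read a → write b, move ←, go to q4
q4 | b[b]bbab   read b → write _, move ←, go to q0
q0 | [b]_bbab   read b → write a, move →, go to q4
q4 | a[_]bbab   read _ → write _, move →, go to q4
q4 | a_[b]bab   read b → write _, move ←, go to q0
q0 | a[_]_bab   read _ → write b, move →, go to q0
q0 | ab[_]bab   read _ → write b, move →, go to q0
q0 | abb[b]ab   read b → write a, move →, go to q4
q4 | abba[a]b   read a → write b, move ←, go to q4
q4 | abb[a]bb   read a → write b, move ←, go to q4
q4 | ab[b]bbb   read b → write _, move ←, go to q0
q0 | a[b]_bbb   read b → write a, move →, go to q4
q4 | aa[_]bbb   read _ → write _, move →, go to q4
q4 | aa_[b]bb   read b → write _, move ←, go to q0
q0 | aa[_]_bb   read _ → write b, move →, go to q0
q0 | aab[_]bb   read _ → write b, move →, go to q0
q0 | aabb[b]b   read b → write a, move →, go to q4
q4 | aabba[b]   read b → write _, move ←, go to q0
q0 | aabb[a]_
Cell 2 holds b when M halts.

b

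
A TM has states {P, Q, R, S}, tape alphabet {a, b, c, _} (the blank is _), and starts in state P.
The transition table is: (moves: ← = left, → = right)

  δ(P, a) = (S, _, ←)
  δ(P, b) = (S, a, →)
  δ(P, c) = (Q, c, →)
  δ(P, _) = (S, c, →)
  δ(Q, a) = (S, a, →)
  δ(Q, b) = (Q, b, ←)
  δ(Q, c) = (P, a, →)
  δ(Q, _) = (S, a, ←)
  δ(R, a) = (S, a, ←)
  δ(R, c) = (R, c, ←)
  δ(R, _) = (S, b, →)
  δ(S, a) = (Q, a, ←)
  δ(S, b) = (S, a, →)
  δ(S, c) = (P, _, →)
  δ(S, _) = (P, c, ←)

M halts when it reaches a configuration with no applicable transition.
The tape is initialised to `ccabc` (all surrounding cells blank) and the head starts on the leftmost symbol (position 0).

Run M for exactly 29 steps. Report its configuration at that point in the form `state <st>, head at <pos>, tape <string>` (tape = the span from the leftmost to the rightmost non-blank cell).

P | ___[c]cabc   read c → write c, move →, go to Q
Q | ___c[c]abc   read c → write a, move →, go to P
P | ___ca[a]bc   read a → write _, move ←, go to S
S | ___c[a]_bc   read a → write a, move ←, go to Q
Q | ___[c]a_bc   read c → write a, move →, go to P
P | ___a[a]_bc   read a → write _, move ←, go to S
S | ___[a]__bc   read a → write a, move ←, go to Q
Q | __[_]a__bc   read _ → write a, move ←, go to S
S | _[_]aa__bc   read _ → write c, move ←, go to P
P | [_]caa__bc   read _ → write c, move →, go to S
S | c[c]aa__bc   read c → write _, move →, go to P
P | c_[a]a__bc   read a → write _, move ←, go to S
S | c[_]_a__bc   read _ → write c, move ←, go to P
P | [c]c_a__bc   read c → write c, move →, go to Q
Q | c[c]_a__bc   read c → write a, move →, go to P
P | ca[_]a__bc   read _ → write c, move →, go to S
S | cac[a]__bc   read a → write a, move ←, go to Q
Q | ca[c]a__bc   read c → write a, move →, go to P
P | caa[a]__bc   read a → write _, move ←, go to S
S | ca[a]___bc   read a → write a, move ←, go to Q
Q | c[a]a___bc   read a → write a, move →, go to S
S | ca[a]___bc   read a → write a, move ←, go to Q
Q | c[a]a___bc   read a → write a, move →, go to S
S | ca[a]___bc   read a → write a, move ←, go to Q
Q | c[a]a___bc   read a → write a, move →, go to S
S | ca[a]___bc   read a → write a, move ←, go to Q
Q | c[a]a___bc   read a → write a, move →, go to S
S | ca[a]___bc   read a → write a, move ←, go to Q
Q | c[a]a___bc   read a → write a, move →, go to S
S | ca[a]___bc
After 29 steps: state S, head at -1, tape caa___bc.

state S, head at -1, tape caa___bc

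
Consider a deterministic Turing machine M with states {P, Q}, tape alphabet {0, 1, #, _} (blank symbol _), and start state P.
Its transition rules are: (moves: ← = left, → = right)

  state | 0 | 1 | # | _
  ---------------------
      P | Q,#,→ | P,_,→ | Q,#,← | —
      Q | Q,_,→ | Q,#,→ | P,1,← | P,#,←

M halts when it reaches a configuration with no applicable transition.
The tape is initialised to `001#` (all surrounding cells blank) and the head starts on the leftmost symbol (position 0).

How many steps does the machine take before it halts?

P | __[0]01#   read 0 → write #, move →, go to Q
Q | __#[0]1#   read 0 → write _, move →, go to Q
Q | __#_[1]#   read 1 → write #, move →, go to Q
Q | __#_#[#]   read # → write 1, move ←, go to P
P | __#_[#]1   read # → write #, move ←, go to Q
Q | __#[_]#1   read _ → write #, move ←, go to P
P | __[#]##1   read # → write #, move ←, go to Q
Q | _[_]###1   read _ → write #, move ←, go to P
P | [_]####1
M halts after 8 transitions.

8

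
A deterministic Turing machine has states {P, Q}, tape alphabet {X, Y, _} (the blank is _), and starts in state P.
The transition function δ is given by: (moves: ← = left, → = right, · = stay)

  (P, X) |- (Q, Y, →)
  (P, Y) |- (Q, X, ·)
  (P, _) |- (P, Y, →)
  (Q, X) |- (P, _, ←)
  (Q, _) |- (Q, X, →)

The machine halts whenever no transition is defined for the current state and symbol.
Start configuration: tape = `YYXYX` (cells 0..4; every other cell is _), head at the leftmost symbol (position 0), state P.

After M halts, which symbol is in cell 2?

P | __[Y]YXYX   read Y → write X, move ·, go to Q
Q | __[X]YXYX   read X → write _, move ←, go to P
P | _[_]_YXYX   read _ → write Y, move →, go to P
P | _Y[_]YXYX   read _ → write Y, move →, go to P
P | _YY[Y]XYX   read Y → write X, move ·, go to Q
Q | _YY[X]XYX   read X → write _, move ←, go to P
P | _Y[Y]_XYX   read Y → write X, move ·, go to Q
Q | _Y[X]_XYX   read X → write _, move ←, go to P
P | _[Y]__XYX   read Y → write X, move ·, go to Q
Q | _[X]__XYX   read X → write _, move ←, go to P
P | [_]___XYX   read _ → write Y, move →, go to P
P | Y[_]__XYX   read _ → write Y, move →, go to P
P | YY[_]_XYX   read _ → write Y, move →, go to P
P | YYY[_]XYX   read _ → write Y, move →, go to P
P | YYYY[X]YX   read X → write Y, move →, go to Q
Q | YYYYY[Y]X
Cell 2 holds Y when M halts.

Y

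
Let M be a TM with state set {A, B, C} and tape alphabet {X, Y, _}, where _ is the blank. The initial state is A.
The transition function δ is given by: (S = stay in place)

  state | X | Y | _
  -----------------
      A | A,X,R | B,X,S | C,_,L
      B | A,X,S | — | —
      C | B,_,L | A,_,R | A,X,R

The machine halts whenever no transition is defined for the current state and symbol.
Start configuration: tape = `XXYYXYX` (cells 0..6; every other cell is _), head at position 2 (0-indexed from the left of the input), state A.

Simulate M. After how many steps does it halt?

37

state=A head=2 tape=_XX[Y]YXYX_   (A,Y)→(B,X,S)
state=B head=2 tape=_XX[X]YXYX_   (B,X)→(A,X,S)
state=A head=2 tape=_XX[X]YXYX_   (A,X)→(A,X,R)
state=A head=3 tape=_XXX[Y]XYX_   (A,Y)→(B,X,S)
state=B head=3 tape=_XXX[X]XYX_   (B,X)→(A,X,S)
state=A head=3 tape=_XXX[X]XYX_   (A,X)→(A,X,R)
state=A head=4 tape=_XXXX[X]YX_   (A,X)→(A,X,R)
state=A head=5 tape=_XXXXX[Y]X_   (A,Y)→(B,X,S)
state=B head=5 tape=_XXXXX[X]X_   (B,X)→(A,X,S)
state=A head=5 tape=_XXXXX[X]X_   (A,X)→(A,X,R)
state=A head=6 tape=_XXXXXX[X]_   (A,X)→(A,X,R)
state=A head=7 tape=_XXXXXXX[_]   (A,_)→(C,_,L)
state=C head=6 tape=_XXXXXX[X]_   (C,X)→(B,_,L)
state=B head=5 tape=_XXXXX[X]__   (B,X)→(A,X,S)
state=A head=5 tape=_XXXXX[X]__   (A,X)→(A,X,R)
state=A head=6 tape=_XXXXXX[_]_   (A,_)→(C,_,L)
state=C head=5 tape=_XXXXX[X]__   (C,X)→(B,_,L)
state=B head=4 tape=_XXXX[X]___   (B,X)→(A,X,S)
state=A head=4 tape=_XXXX[X]___   (A,X)→(A,X,R)
state=A head=5 tape=_XXXXX[_]__   (A,_)→(C,_,L)
state=C head=4 tape=_XXXX[X]___   (C,X)→(B,_,L)
state=B head=3 tape=_XXX[X]____   (B,X)→(A,X,S)
state=A head=3 tape=_XXX[X]____   (A,X)→(A,X,R)
state=A head=4 tape=_XXXX[_]___   (A,_)→(C,_,L)
state=C head=3 tape=_XXX[X]____   (C,X)→(B,_,L)
state=B head=2 tape=_XX[X]_____   (B,X)→(A,X,S)
state=A head=2 tape=_XX[X]_____   (A,X)→(A,X,R)
state=A head=3 tape=_XXX[_]____   (A,_)→(C,_,L)
state=C head=2 tape=_XX[X]_____   (C,X)→(B,_,L)
state=B head=1 tape=_X[X]______   (B,X)→(A,X,S)
state=A head=1 tape=_X[X]______   (A,X)→(A,X,R)
state=A head=2 tape=_XX[_]_____   (A,_)→(C,_,L)
state=C head=1 tape=_X[X]______   (C,X)→(B,_,L)
state=B head=0 tape=_[X]_______   (B,X)→(A,X,S)
state=A head=0 tape=_[X]_______   (A,X)→(A,X,R)
state=A head=1 tape=_X[_]______   (A,_)→(C,_,L)
state=C head=0 tape=_[X]_______   (C,X)→(B,_,L)
state=B head=-1 tape=[_]________
M halts after 37 transitions.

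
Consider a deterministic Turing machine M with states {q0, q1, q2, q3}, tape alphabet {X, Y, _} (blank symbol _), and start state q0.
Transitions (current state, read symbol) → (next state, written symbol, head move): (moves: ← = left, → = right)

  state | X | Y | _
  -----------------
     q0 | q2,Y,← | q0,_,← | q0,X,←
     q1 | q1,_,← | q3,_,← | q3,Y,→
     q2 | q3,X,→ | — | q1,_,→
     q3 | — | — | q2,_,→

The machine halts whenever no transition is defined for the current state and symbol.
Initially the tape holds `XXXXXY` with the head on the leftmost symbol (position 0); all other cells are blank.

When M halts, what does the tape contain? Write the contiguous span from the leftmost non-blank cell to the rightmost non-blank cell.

q0 | _[X]XXXXY   read X → write Y, move ←, go to q2
q2 | [_]YXXXXY   read _ → write _, move →, go to q1
q1 | _[Y]XXXXY   read Y → write _, move ←, go to q3
q3 | [_]_XXXXY   read _ → write _, move →, go to q2
q2 | _[_]XXXXY   read _ → write _, move →, go to q1
q1 | __[X]XXXY   read X → write _, move ←, go to q1
q1 | _[_]_XXXY   read _ → write Y, move →, go to q3
q3 | _Y[_]XXXY   read _ → write _, move →, go to q2
q2 | _Y_[X]XXY   read X → write X, move →, go to q3
q3 | _Y_X[X]XY
The non-blank tape span at halt is Y_XXXY.

Y_XXXY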